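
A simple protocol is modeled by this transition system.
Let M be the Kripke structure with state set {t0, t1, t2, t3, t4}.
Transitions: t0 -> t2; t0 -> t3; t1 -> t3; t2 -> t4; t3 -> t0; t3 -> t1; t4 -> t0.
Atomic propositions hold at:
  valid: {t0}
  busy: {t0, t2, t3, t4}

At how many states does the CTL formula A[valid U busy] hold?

4

A[valid U busy]: least fixpoint, start Z0 = Sat(busy) = {t0, t2, t3, t4}, add states in Sat(valid) with every successor in Z. Already a fixed point.
Sat(A[valid U busy]) = {t0, t2, t3, t4}
|Sat(A[valid U busy])| = |{t0, t2, t3, t4}| = 4.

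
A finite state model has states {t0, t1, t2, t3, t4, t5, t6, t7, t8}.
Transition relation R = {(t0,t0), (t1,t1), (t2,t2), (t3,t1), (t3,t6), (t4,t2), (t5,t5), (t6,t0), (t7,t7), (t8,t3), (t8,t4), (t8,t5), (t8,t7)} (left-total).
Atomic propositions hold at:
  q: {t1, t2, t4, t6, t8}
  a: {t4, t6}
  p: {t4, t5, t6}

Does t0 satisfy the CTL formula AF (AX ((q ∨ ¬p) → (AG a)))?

Sat(¬p) = {t0, t1, t2, t3, t7, t8}
Sat(q ∨ ¬p) = {t0, t1, t2, t3, t4, t6, t7, t8}
AG a: greatest fixpoint, start Z0 = {t4, t6}, keep only states in Sat with every successor in Z. Z1 = ∅; fixed.
Sat(AG a) = ∅
Sat((q ∨ ¬p) → (AG a)) = {t5}
Sat(AX ((q ∨ ¬p) → (AG a))) = {s : every successor in {t5}} = {t5}
AF (AX ((q ∨ ¬p) → (AG a))): least fixpoint, start Z0 = {t5}, add states with every successor in Z. Already a fixed point.
Sat(AF (AX ((q ∨ ¬p) → (AG a)))) = {t5}
t0 ∉ Sat(AF (AX ((q ∨ ¬p) → (AG a)))) = {t5}, so the formula does not hold at t0.

No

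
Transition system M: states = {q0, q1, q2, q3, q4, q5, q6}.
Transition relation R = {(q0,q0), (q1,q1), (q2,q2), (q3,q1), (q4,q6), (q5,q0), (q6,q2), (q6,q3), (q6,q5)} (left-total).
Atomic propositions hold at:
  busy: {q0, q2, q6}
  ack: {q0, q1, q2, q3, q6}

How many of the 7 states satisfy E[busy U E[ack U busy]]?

E[ack U busy]: least fixpoint, start Z0 = Sat(busy) = {q0, q2, q6}, add states in Sat(ack) with some successor in Z. Already a fixed point.
Sat(E[ack U busy]) = {q0, q2, q6}
E[busy U E[ack U busy]]: least fixpoint, start Z0 = Sat(E[ack U busy]) = {q0, q2, q6}, add states in Sat(busy) with some successor in Z. Already a fixed point.
Sat(E[busy U E[ack U busy]]) = {q0, q2, q6}
|Sat(E[busy U E[ack U busy]])| = |{q0, q2, q6}| = 3.

3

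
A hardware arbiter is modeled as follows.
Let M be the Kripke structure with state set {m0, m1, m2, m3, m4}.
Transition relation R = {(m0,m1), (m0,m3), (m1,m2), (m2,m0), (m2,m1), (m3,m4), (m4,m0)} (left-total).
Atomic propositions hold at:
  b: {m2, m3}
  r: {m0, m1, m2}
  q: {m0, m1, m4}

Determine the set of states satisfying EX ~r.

{m0, m3}

Sat(~r) = {m3, m4}
Sat(EX ~r) = {s : some successor in {m3, m4}} = {m0, m3}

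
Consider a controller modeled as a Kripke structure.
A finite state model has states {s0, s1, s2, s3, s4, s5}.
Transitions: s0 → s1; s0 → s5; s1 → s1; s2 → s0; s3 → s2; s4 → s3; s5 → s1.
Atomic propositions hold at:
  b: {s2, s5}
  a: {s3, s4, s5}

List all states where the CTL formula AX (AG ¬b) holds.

{s1, s5}

Sat(¬b) = {s0, s1, s3, s4}
AG ¬b: greatest fixpoint, start Z0 = {s0, s1, s3, s4}, keep only states in Sat with every successor in Z. Z1 = {s1, s4}; Z2 = {s1}; fixed.
Sat(AG ¬b) = {s1}
Sat(AX (AG ¬b)) = {s : every successor in {s1}} = {s1, s5}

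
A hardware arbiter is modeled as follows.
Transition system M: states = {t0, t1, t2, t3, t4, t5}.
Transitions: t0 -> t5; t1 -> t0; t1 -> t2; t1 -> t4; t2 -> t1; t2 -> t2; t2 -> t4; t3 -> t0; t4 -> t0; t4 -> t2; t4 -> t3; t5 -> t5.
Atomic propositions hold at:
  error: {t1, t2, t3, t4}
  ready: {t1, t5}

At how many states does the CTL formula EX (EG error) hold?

3

EG error: greatest fixpoint, start Z0 = {t1, t2, t3, t4}, keep only states in Sat with some successor in Z. Z1 = {t1, t2, t4}; fixed.
Sat(EG error) = {t1, t2, t4}
Sat(EX (EG error)) = {s : some successor in {t1, t2, t4}} = {t1, t2, t4}
|Sat(EX (EG error))| = |{t1, t2, t4}| = 3.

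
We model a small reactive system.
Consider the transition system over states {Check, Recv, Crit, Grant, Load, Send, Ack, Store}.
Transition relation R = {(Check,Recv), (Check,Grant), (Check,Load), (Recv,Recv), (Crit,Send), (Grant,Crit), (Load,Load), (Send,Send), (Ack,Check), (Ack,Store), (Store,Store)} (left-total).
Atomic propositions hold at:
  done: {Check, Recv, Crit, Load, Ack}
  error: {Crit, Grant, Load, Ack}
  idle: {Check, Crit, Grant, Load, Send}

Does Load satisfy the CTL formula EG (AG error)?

AG error: greatest fixpoint, start Z0 = {Crit, Grant, Load, Ack}, keep only states in Sat with every successor in Z. Z1 = {Grant, Load}; Z2 = {Load}; fixed.
Sat(AG error) = {Load}
EG (AG error): greatest fixpoint, start Z0 = {Load}, keep only states in Sat with some successor in Z. Already a fixed point.
Sat(EG (AG error)) = {Load}
Load ∈ Sat(EG (AG error)) = {Load}, so the formula holds at Load.

Yes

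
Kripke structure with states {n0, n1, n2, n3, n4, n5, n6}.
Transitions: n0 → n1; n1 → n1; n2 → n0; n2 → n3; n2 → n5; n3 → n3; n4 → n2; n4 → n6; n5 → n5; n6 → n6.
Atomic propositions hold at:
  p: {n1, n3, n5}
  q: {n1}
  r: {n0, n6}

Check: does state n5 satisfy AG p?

Yes

AG p: greatest fixpoint, start Z0 = {n1, n3, n5}, keep only states in Sat with every successor in Z. Already a fixed point.
Sat(AG p) = {n1, n3, n5}
n5 ∈ Sat(AG p) = {n1, n3, n5}, so the formula holds at n5.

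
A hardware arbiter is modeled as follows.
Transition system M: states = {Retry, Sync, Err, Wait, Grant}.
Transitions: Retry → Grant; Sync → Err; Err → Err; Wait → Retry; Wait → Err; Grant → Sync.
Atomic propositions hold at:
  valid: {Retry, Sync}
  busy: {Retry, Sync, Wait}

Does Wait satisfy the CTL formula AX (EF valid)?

EF valid: least fixpoint, start Z0 = {Retry, Sync}, add states with some successor in Z. Z1 = {Retry, Sync, Wait, Grant}; fixed.
Sat(EF valid) = {Retry, Sync, Wait, Grant}
Sat(AX (EF valid)) = {s : every successor in {Retry, Sync, Wait, Grant}} = {Retry, Grant}
Wait ∉ Sat(AX (EF valid)) = {Retry, Grant}, so the formula does not hold at Wait.

No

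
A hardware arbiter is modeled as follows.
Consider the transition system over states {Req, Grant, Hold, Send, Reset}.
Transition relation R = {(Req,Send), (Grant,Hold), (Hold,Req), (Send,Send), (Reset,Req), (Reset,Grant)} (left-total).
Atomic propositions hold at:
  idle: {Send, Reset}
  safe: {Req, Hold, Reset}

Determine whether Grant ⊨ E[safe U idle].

No

E[safe U idle]: least fixpoint, start Z0 = Sat(idle) = {Send, Reset}, add states in Sat(safe) with some successor in Z. Z1 = {Req, Send, Reset}; Z2 = {Req, Hold, Send, Reset}; fixed.
Sat(E[safe U idle]) = {Req, Hold, Send, Reset}
Grant ∉ Sat(E[safe U idle]) = {Req, Hold, Send, Reset}, so the formula does not hold at Grant.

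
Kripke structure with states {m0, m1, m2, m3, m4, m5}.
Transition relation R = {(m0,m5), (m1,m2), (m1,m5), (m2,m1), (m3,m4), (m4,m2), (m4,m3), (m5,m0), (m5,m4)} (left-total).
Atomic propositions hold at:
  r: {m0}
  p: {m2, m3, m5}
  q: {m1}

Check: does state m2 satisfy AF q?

AF q: least fixpoint, start Z0 = {m1}, add states with every successor in Z. Z1 = {m1, m2}; fixed.
Sat(AF q) = {m1, m2}
m2 ∈ Sat(AF q) = {m1, m2}, so the formula holds at m2.

Yes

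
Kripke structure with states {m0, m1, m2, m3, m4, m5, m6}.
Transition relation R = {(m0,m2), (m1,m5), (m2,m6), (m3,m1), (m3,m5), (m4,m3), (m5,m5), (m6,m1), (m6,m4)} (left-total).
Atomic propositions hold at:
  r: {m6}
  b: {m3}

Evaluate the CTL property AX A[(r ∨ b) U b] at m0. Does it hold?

Sat(r ∨ b) = {m3, m6}
A[(r ∨ b) U b]: least fixpoint, start Z0 = Sat(b) = {m3}, add states in Sat(r ∨ b) with every successor in Z. Already a fixed point.
Sat(A[(r ∨ b) U b]) = {m3}
Sat(AX A[(r ∨ b) U b]) = {s : every successor in {m3}} = {m4}
m0 ∉ Sat(AX A[(r ∨ b) U b]) = {m4}, so the formula does not hold at m0.

No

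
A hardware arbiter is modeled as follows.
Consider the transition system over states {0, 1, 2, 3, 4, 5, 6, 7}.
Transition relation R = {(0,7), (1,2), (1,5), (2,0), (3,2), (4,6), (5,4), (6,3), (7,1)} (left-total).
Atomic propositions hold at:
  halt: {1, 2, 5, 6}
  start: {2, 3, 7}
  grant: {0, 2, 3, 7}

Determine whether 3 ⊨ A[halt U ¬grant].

No

Sat(¬grant) = {1, 4, 5, 6}
A[halt U ¬grant]: least fixpoint, start Z0 = Sat(¬grant) = {1, 4, 5, 6}, add states in Sat(halt) with every successor in Z. Already a fixed point.
Sat(A[halt U ¬grant]) = {1, 4, 5, 6}
3 ∉ Sat(A[halt U ¬grant]) = {1, 4, 5, 6}, so the formula does not hold at 3.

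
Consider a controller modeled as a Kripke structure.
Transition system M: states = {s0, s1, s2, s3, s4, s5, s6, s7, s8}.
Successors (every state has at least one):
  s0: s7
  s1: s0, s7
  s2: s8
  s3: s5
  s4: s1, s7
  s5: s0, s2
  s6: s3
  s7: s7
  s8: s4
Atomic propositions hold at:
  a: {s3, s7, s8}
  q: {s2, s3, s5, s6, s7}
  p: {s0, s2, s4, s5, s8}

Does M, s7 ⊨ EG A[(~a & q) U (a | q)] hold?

Yes

Sat(~a) = {s0, s1, s2, s4, s5, s6}
Sat(~a & q) = {s2, s5, s6}
Sat(a | q) = {s2, s3, s5, s6, s7, s8}
A[(~a & q) U (a | q)]: least fixpoint, start Z0 = Sat((a | q)) = {s2, s3, s5, s6, s7, s8}, add states in Sat(~a & q) with every successor in Z. Already a fixed point.
Sat(A[(~a & q) U (a | q)]) = {s2, s3, s5, s6, s7, s8}
EG A[(~a & q) U (a | q)]: greatest fixpoint, start Z0 = {s2, s3, s5, s6, s7, s8}, keep only states in Sat with some successor in Z. Z1 = {s2, s3, s5, s6, s7}; Z2 = {s3, s5, s6, s7}; Z3 = {s3, s6, s7}; Z4 = {s6, s7}; Z5 = {s7}; fixed.
Sat(EG A[(~a & q) U (a | q)]) = {s7}
s7 ∈ Sat(EG A[(~a & q) U (a | q)]) = {s7}, so the formula holds at s7.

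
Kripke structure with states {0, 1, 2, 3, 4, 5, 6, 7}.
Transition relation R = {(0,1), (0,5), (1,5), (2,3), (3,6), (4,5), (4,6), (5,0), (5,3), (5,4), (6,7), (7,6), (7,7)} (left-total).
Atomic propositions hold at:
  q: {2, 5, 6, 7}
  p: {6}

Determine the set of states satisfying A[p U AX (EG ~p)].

{0, 1, 6}

Sat(~p) = {0, 1, 2, 3, 4, 5, 7}
EG ~p: greatest fixpoint, start Z0 = {0, 1, 2, 3, 4, 5, 7}, keep only states in Sat with some successor in Z. Z1 = {0, 1, 2, 4, 5, 7}; Z2 = {0, 1, 4, 5, 7}; fixed.
Sat(EG ~p) = {0, 1, 4, 5, 7}
Sat(AX (EG ~p)) = {s : every successor in {0, 1, 4, 5, 7}} = {0, 1, 6}
A[p U AX (EG ~p)]: least fixpoint, start Z0 = Sat(AX (EG ~p)) = {0, 1, 6}, add states in Sat(p) with every successor in Z. Already a fixed point.
Sat(A[p U AX (EG ~p)]) = {0, 1, 6}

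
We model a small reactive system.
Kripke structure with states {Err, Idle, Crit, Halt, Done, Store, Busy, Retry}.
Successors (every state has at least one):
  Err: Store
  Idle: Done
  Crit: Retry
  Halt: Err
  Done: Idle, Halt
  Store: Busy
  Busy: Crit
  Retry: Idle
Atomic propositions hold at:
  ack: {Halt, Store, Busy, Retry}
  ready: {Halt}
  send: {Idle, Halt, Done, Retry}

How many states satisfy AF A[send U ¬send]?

Sat(¬send) = {Err, Crit, Store, Busy}
A[send U ¬send]: least fixpoint, start Z0 = Sat(¬send) = {Err, Crit, Store, Busy}, add states in Sat(send) with every successor in Z. Z1 = {Err, Crit, Halt, Store, Busy}; fixed.
Sat(A[send U ¬send]) = {Err, Crit, Halt, Store, Busy}
AF A[send U ¬send]: least fixpoint, start Z0 = {Err, Crit, Halt, Store, Busy}, add states with every successor in Z. Already a fixed point.
Sat(AF A[send U ¬send]) = {Err, Crit, Halt, Store, Busy}
|Sat(AF A[send U ¬send])| = |{Err, Crit, Halt, Store, Busy}| = 5.

5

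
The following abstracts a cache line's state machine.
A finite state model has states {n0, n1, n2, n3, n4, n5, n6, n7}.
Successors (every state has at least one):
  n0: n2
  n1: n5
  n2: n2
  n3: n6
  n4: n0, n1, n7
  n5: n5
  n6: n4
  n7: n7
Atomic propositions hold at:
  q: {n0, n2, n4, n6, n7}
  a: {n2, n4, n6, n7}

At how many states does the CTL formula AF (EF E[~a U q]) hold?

Sat(~a) = {n0, n1, n3, n5}
E[~a U q]: least fixpoint, start Z0 = Sat(q) = {n0, n2, n4, n6, n7}, add states in Sat(~a) with some successor in Z. Z1 = {n0, n2, n3, n4, n6, n7}; fixed.
Sat(E[~a U q]) = {n0, n2, n3, n4, n6, n7}
EF E[~a U q]: least fixpoint, start Z0 = {n0, n2, n3, n4, n6, n7}, add states with some successor in Z. Already a fixed point.
Sat(EF E[~a U q]) = {n0, n2, n3, n4, n6, n7}
AF (EF E[~a U q]): least fixpoint, start Z0 = {n0, n2, n3, n4, n6, n7}, add states with every successor in Z. Already a fixed point.
Sat(AF (EF E[~a U q])) = {n0, n2, n3, n4, n6, n7}
|Sat(AF (EF E[~a U q]))| = |{n0, n2, n3, n4, n6, n7}| = 6.

6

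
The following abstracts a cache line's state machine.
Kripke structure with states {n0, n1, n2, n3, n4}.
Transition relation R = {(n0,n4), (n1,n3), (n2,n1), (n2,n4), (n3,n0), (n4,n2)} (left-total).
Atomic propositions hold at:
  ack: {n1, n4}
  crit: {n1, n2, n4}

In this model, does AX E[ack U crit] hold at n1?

E[ack U crit]: least fixpoint, start Z0 = Sat(crit) = {n1, n2, n4}, add states in Sat(ack) with some successor in Z. Already a fixed point.
Sat(E[ack U crit]) = {n1, n2, n4}
Sat(AX E[ack U crit]) = {s : every successor in {n1, n2, n4}} = {n0, n2, n4}
n1 ∉ Sat(AX E[ack U crit]) = {n0, n2, n4}, so the formula does not hold at n1.

No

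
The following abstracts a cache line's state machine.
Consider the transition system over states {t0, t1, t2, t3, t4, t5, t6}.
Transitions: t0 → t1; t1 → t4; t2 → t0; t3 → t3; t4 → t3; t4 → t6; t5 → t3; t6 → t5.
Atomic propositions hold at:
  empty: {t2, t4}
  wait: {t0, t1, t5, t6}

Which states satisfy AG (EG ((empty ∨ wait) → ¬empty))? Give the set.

Sat(empty ∨ wait) = {t0, t1, t2, t4, t5, t6}
Sat(¬empty) = {t0, t1, t3, t5, t6}
Sat((empty ∨ wait) → ¬empty) = {t0, t1, t3, t5, t6}
EG ((empty ∨ wait) → ¬empty): greatest fixpoint, start Z0 = {t0, t1, t3, t5, t6}, keep only states in Sat with some successor in Z. Z1 = {t0, t3, t5, t6}; Z2 = {t3, t5, t6}; fixed.
Sat(EG ((empty ∨ wait) → ¬empty)) = {t3, t5, t6}
AG (EG ((empty ∨ wait) → ¬empty)): greatest fixpoint, start Z0 = {t3, t5, t6}, keep only states in Sat with every successor in Z. Already a fixed point.
Sat(AG (EG ((empty ∨ wait) → ¬empty))) = {t3, t5, t6}

{t3, t5, t6}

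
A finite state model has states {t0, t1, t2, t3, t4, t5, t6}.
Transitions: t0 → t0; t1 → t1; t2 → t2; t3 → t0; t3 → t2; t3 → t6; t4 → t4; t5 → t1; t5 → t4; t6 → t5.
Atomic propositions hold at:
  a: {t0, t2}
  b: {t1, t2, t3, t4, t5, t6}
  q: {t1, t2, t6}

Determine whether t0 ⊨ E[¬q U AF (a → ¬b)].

Sat(¬q) = {t0, t3, t4, t5}
Sat(¬b) = {t0}
Sat(a → ¬b) = {t0, t1, t3, t4, t5, t6}
AF (a → ¬b): least fixpoint, start Z0 = {t0, t1, t3, t4, t5, t6}, add states with every successor in Z. Already a fixed point.
Sat(AF (a → ¬b)) = {t0, t1, t3, t4, t5, t6}
E[¬q U AF (a → ¬b)]: least fixpoint, start Z0 = Sat(AF (a → ¬b)) = {t0, t1, t3, t4, t5, t6}, add states in Sat(¬q) with some successor in Z. Already a fixed point.
Sat(E[¬q U AF (a → ¬b)]) = {t0, t1, t3, t4, t5, t6}
t0 ∈ Sat(E[¬q U AF (a → ¬b)]) = {t0, t1, t3, t4, t5, t6}, so the formula holds at t0.

Yes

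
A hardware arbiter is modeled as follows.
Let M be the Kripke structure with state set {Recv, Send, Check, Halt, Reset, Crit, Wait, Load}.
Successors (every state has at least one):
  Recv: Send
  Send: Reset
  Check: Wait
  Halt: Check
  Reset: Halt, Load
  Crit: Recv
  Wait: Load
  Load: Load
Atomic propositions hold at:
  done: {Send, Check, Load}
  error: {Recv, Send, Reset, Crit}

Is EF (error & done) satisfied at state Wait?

Sat(error & done) = {Send}
EF (error & done): least fixpoint, start Z0 = {Send}, add states with some successor in Z. Z1 = {Recv, Send}; Z2 = {Recv, Send, Crit}; fixed.
Sat(EF (error & done)) = {Recv, Send, Crit}
Wait ∉ Sat(EF (error & done)) = {Recv, Send, Crit}, so the formula does not hold at Wait.

No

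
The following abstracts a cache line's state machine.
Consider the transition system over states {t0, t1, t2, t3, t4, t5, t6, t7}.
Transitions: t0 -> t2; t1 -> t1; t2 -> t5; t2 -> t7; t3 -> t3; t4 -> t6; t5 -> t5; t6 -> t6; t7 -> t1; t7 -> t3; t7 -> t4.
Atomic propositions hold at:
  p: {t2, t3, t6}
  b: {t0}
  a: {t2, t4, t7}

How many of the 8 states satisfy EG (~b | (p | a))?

7

Sat(~b) = {t1, t2, t3, t4, t5, t6, t7}
Sat(p | a) = {t2, t3, t4, t6, t7}
Sat(~b | (p | a)) = {t1, t2, t3, t4, t5, t6, t7}
EG (~b | (p | a)): greatest fixpoint, start Z0 = {t1, t2, t3, t4, t5, t6, t7}, keep only states in Sat with some successor in Z. Already a fixed point.
Sat(EG (~b | (p | a))) = {t1, t2, t3, t4, t5, t6, t7}
|Sat(EG (~b | (p | a)))| = |{t1, t2, t3, t4, t5, t6, t7}| = 7.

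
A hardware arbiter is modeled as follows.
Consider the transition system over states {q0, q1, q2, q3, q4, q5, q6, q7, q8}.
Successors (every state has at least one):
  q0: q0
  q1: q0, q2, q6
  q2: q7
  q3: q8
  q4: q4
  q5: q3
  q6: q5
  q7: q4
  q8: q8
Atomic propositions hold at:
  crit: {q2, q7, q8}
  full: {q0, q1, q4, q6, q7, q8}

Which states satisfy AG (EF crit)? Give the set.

{q3, q5, q6, q8}

EF crit: least fixpoint, start Z0 = {q2, q7, q8}, add states with some successor in Z. Z1 = {q1, q2, q3, q7, q8}; Z2 = {q1, q2, q3, q5, q7, q8}; Z3 = {q1, q2, q3, q5, q6, q7, q8}; fixed.
Sat(EF crit) = {q1, q2, q3, q5, q6, q7, q8}
AG (EF crit): greatest fixpoint, start Z0 = {q1, q2, q3, q5, q6, q7, q8}, keep only states in Sat with every successor in Z. Z1 = {q2, q3, q5, q6, q8}; Z2 = {q3, q5, q6, q8}; fixed.
Sat(AG (EF crit)) = {q3, q5, q6, q8}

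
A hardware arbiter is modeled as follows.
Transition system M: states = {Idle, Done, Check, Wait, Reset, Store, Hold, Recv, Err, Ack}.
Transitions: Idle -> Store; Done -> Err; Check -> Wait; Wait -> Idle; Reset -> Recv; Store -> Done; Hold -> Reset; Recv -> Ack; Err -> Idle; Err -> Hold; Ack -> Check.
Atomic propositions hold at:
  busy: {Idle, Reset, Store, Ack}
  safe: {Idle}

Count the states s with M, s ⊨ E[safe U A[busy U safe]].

1

A[busy U safe]: least fixpoint, start Z0 = Sat(safe) = {Idle}, add states in Sat(busy) with every successor in Z. Already a fixed point.
Sat(A[busy U safe]) = {Idle}
E[safe U A[busy U safe]]: least fixpoint, start Z0 = Sat(A[busy U safe]) = {Idle}, add states in Sat(safe) with some successor in Z. Already a fixed point.
Sat(E[safe U A[busy U safe]]) = {Idle}
|Sat(E[safe U A[busy U safe]])| = |{Idle}| = 1.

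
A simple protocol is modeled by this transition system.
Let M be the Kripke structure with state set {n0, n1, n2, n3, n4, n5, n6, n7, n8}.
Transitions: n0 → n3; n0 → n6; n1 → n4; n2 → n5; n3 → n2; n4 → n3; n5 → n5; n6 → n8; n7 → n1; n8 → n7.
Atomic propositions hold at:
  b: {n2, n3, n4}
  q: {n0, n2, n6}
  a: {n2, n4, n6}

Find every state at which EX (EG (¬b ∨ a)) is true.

Sat(¬b) = {n0, n1, n5, n6, n7, n8}
Sat(¬b ∨ a) = {n0, n1, n2, n4, n5, n6, n7, n8}
EG (¬b ∨ a): greatest fixpoint, start Z0 = {n0, n1, n2, n4, n5, n6, n7, n8}, keep only states in Sat with some successor in Z. Z1 = {n0, n1, n2, n5, n6, n7, n8}; Z2 = {n0, n2, n5, n6, n7, n8}; Z3 = {n0, n2, n5, n6, n8}; Z4 = {n0, n2, n5, n6}; Z5 = {n0, n2, n5}; Z6 = {n2, n5}; fixed.
Sat(EG (¬b ∨ a)) = {n2, n5}
Sat(EX (EG (¬b ∨ a))) = {s : some successor in {n2, n5}} = {n2, n3, n5}

{n2, n3, n5}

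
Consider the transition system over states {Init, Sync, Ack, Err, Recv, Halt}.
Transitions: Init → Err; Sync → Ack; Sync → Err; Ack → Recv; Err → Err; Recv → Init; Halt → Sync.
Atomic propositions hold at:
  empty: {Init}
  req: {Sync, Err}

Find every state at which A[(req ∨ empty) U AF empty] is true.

{Init, Ack, Recv}

Sat(req ∨ empty) = {Init, Sync, Err}
AF empty: least fixpoint, start Z0 = {Init}, add states with every successor in Z. Z1 = {Init, Recv}; Z2 = {Init, Ack, Recv}; fixed.
Sat(AF empty) = {Init, Ack, Recv}
A[(req ∨ empty) U AF empty]: least fixpoint, start Z0 = Sat(AF empty) = {Init, Ack, Recv}, add states in Sat(req ∨ empty) with every successor in Z. Already a fixed point.
Sat(A[(req ∨ empty) U AF empty]) = {Init, Ack, Recv}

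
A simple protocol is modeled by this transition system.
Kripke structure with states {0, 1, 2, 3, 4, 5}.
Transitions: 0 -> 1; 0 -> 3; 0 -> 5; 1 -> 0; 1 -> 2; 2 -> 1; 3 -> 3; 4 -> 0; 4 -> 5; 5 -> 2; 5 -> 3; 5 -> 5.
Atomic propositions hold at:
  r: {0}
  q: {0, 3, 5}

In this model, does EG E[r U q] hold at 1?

E[r U q]: least fixpoint, start Z0 = Sat(q) = {0, 3, 5}, add states in Sat(r) with some successor in Z. Already a fixed point.
Sat(E[r U q]) = {0, 3, 5}
EG E[r U q]: greatest fixpoint, start Z0 = {0, 3, 5}, keep only states in Sat with some successor in Z. Already a fixed point.
Sat(EG E[r U q]) = {0, 3, 5}
1 ∉ Sat(EG E[r U q]) = {0, 3, 5}, so the formula does not hold at 1.

No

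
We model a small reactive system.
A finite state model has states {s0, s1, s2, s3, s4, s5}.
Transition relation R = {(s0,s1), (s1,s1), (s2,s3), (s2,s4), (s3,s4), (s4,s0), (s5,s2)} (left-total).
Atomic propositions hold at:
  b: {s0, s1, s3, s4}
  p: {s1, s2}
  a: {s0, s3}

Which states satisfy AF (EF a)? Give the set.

EF a: least fixpoint, start Z0 = {s0, s3}, add states with some successor in Z. Z1 = {s0, s2, s3, s4}; Z2 = {s0, s2, s3, s4, s5}; fixed.
Sat(EF a) = {s0, s2, s3, s4, s5}
AF (EF a): least fixpoint, start Z0 = {s0, s2, s3, s4, s5}, add states with every successor in Z. Already a fixed point.
Sat(AF (EF a)) = {s0, s2, s3, s4, s5}

{s0, s2, s3, s4, s5}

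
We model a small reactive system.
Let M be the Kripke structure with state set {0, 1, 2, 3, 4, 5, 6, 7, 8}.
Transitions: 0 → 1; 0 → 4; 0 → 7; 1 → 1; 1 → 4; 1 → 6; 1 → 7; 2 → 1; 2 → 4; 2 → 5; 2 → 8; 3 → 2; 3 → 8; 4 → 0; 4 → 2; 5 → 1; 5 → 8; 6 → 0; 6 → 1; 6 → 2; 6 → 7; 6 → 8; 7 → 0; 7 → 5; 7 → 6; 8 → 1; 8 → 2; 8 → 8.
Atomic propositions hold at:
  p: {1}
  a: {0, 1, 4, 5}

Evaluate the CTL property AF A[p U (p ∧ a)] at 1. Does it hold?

Sat(p ∧ a) = {1}
A[p U (p ∧ a)]: least fixpoint, start Z0 = Sat((p ∧ a)) = {1}, add states in Sat(p) with every successor in Z. Already a fixed point.
Sat(A[p U (p ∧ a)]) = {1}
AF A[p U (p ∧ a)]: least fixpoint, start Z0 = {1}, add states with every successor in Z. Already a fixed point.
Sat(AF A[p U (p ∧ a)]) = {1}
1 ∈ Sat(AF A[p U (p ∧ a)]) = {1}, so the formula holds at 1.

Yes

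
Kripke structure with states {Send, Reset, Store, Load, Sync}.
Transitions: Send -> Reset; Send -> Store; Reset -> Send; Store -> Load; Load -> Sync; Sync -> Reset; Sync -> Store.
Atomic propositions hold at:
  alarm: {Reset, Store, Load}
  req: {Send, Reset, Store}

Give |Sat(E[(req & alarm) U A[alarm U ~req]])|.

Sat(req & alarm) = {Reset, Store}
Sat(~req) = {Load, Sync}
A[alarm U ~req]: least fixpoint, start Z0 = Sat(~req) = {Load, Sync}, add states in Sat(alarm) with every successor in Z. Z1 = {Store, Load, Sync}; fixed.
Sat(A[alarm U ~req]) = {Store, Load, Sync}
E[(req & alarm) U A[alarm U ~req]]: least fixpoint, start Z0 = Sat(A[alarm U ~req]) = {Store, Load, Sync}, add states in Sat(req & alarm) with some successor in Z. Already a fixed point.
Sat(E[(req & alarm) U A[alarm U ~req]]) = {Store, Load, Sync}
|Sat(E[(req & alarm) U A[alarm U ~req]])| = |{Store, Load, Sync}| = 3.

3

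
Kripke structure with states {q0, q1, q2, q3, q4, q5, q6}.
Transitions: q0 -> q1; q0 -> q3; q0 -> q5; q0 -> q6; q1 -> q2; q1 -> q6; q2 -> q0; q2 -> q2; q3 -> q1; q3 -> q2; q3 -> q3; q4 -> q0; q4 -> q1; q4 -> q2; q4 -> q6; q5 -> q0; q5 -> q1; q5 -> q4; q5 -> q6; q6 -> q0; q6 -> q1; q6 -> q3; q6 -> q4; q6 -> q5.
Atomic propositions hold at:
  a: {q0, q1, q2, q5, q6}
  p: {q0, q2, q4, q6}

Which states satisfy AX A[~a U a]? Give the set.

{q1, q2, q4, q5}

Sat(~a) = {q3, q4}
A[~a U a]: least fixpoint, start Z0 = Sat(a) = {q0, q1, q2, q5, q6}, add states in Sat(~a) with every successor in Z. Z1 = {q0, q1, q2, q4, q5, q6}; fixed.
Sat(A[~a U a]) = {q0, q1, q2, q4, q5, q6}
Sat(AX A[~a U a]) = {s : every successor in {q0, q1, q2, q4, q5, q6}} = {q1, q2, q4, q5}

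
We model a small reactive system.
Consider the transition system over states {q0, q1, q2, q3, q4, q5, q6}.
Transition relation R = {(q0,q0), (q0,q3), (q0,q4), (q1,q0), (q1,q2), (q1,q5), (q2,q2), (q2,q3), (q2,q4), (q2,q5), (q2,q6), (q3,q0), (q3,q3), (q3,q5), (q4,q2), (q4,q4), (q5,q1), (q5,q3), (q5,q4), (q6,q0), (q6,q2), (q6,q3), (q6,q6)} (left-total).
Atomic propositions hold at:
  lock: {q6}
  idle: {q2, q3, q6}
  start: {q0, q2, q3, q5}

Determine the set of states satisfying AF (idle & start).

Sat(idle & start) = {q2, q3}
AF (idle & start): least fixpoint, start Z0 = {q2, q3}, add states with every successor in Z. Already a fixed point.
Sat(AF (idle & start)) = {q2, q3}

{q2, q3}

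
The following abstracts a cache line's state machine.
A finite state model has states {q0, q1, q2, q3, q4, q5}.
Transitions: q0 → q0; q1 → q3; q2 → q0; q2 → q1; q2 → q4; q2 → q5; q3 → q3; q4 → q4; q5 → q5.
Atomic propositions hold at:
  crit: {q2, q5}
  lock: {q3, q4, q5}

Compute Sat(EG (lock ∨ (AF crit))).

AF crit: least fixpoint, start Z0 = {q2, q5}, add states with every successor in Z. Already a fixed point.
Sat(AF crit) = {q2, q5}
Sat(lock ∨ (AF crit)) = {q2, q3, q4, q5}
EG (lock ∨ (AF crit)): greatest fixpoint, start Z0 = {q2, q3, q4, q5}, keep only states in Sat with some successor in Z. Already a fixed point.
Sat(EG (lock ∨ (AF crit))) = {q2, q3, q4, q5}

{q2, q3, q4, q5}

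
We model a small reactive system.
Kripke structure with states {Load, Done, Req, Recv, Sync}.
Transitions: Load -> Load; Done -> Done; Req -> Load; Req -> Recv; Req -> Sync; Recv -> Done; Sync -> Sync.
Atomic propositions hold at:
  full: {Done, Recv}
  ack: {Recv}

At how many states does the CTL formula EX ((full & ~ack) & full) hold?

2

Sat(~ack) = {Load, Done, Req, Sync}
Sat(full & ~ack) = {Done}
Sat((full & ~ack) & full) = {Done}
Sat(EX ((full & ~ack) & full)) = {s : some successor in {Done}} = {Done, Recv}
|Sat(EX ((full & ~ack) & full))| = |{Done, Recv}| = 2.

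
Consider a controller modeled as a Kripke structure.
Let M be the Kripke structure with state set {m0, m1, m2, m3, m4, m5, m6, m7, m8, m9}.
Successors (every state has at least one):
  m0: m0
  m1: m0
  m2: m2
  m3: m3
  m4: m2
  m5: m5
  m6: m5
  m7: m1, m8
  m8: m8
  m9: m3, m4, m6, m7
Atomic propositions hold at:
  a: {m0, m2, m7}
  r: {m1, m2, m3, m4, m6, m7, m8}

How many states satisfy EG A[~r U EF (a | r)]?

Sat(~r) = {m0, m5, m9}
Sat(a | r) = {m0, m1, m2, m3, m4, m6, m7, m8}
EF (a | r): least fixpoint, start Z0 = {m0, m1, m2, m3, m4, m6, m7, m8}, add states with some successor in Z. Z1 = {m0, m1, m2, m3, m4, m6, m7, m8, m9}; fixed.
Sat(EF (a | r)) = {m0, m1, m2, m3, m4, m6, m7, m8, m9}
A[~r U EF (a | r)]: least fixpoint, start Z0 = Sat(EF (a | r)) = {m0, m1, m2, m3, m4, m6, m7, m8, m9}, add states in Sat(~r) with every successor in Z. Already a fixed point.
Sat(A[~r U EF (a | r)]) = {m0, m1, m2, m3, m4, m6, m7, m8, m9}
EG A[~r U EF (a | r)]: greatest fixpoint, start Z0 = {m0, m1, m2, m3, m4, m6, m7, m8, m9}, keep only states in Sat with some successor in Z. Z1 = {m0, m1, m2, m3, m4, m7, m8, m9}; fixed.
Sat(EG A[~r U EF (a | r)]) = {m0, m1, m2, m3, m4, m7, m8, m9}
|Sat(EG A[~r U EF (a | r)])| = |{m0, m1, m2, m3, m4, m7, m8, m9}| = 8.

8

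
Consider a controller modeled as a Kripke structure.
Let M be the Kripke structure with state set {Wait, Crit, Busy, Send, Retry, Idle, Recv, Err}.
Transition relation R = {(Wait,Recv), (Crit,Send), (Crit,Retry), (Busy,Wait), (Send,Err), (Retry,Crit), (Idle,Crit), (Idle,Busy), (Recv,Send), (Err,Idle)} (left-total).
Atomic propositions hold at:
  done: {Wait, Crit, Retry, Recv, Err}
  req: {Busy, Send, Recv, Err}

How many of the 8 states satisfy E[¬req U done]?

Sat(¬req) = {Wait, Crit, Retry, Idle}
E[¬req U done]: least fixpoint, start Z0 = Sat(done) = {Wait, Crit, Retry, Recv, Err}, add states in Sat(¬req) with some successor in Z. Z1 = {Wait, Crit, Retry, Idle, Recv, Err}; fixed.
Sat(E[¬req U done]) = {Wait, Crit, Retry, Idle, Recv, Err}
|Sat(E[¬req U done])| = |{Wait, Crit, Retry, Idle, Recv, Err}| = 6.

6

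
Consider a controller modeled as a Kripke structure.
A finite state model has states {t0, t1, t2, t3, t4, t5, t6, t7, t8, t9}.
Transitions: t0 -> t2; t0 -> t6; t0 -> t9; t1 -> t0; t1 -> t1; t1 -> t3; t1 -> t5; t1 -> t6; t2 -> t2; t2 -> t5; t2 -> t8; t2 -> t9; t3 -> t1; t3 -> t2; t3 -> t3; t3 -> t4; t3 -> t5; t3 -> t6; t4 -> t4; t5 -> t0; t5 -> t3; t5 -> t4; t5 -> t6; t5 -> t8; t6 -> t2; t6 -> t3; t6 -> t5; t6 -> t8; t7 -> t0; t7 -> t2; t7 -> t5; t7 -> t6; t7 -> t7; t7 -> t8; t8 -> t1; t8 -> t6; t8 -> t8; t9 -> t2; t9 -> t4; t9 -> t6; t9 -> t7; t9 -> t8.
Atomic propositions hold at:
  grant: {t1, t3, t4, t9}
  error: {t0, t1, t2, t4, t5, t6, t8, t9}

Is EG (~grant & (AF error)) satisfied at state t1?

Sat(~grant) = {t0, t2, t5, t6, t7, t8}
AF error: least fixpoint, start Z0 = {t0, t1, t2, t4, t5, t6, t8, t9}, add states with every successor in Z. Already a fixed point.
Sat(AF error) = {t0, t1, t2, t4, t5, t6, t8, t9}
Sat(~grant & (AF error)) = {t0, t2, t5, t6, t8}
EG (~grant & (AF error)): greatest fixpoint, start Z0 = {t0, t2, t5, t6, t8}, keep only states in Sat with some successor in Z. Already a fixed point.
Sat(EG (~grant & (AF error))) = {t0, t2, t5, t6, t8}
t1 ∉ Sat(EG (~grant & (AF error))) = {t0, t2, t5, t6, t8}, so the formula does not hold at t1.

No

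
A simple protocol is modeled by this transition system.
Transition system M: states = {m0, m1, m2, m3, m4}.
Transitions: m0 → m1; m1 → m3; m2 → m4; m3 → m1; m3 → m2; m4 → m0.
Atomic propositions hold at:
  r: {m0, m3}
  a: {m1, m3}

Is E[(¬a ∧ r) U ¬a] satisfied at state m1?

Sat(¬a) = {m0, m2, m4}
Sat(¬a ∧ r) = {m0}
E[(¬a ∧ r) U ¬a]: least fixpoint, start Z0 = Sat(¬a) = {m0, m2, m4}, add states in Sat(¬a ∧ r) with some successor in Z. Already a fixed point.
Sat(E[(¬a ∧ r) U ¬a]) = {m0, m2, m4}
m1 ∉ Sat(E[(¬a ∧ r) U ¬a]) = {m0, m2, m4}, so the formula does not hold at m1.

No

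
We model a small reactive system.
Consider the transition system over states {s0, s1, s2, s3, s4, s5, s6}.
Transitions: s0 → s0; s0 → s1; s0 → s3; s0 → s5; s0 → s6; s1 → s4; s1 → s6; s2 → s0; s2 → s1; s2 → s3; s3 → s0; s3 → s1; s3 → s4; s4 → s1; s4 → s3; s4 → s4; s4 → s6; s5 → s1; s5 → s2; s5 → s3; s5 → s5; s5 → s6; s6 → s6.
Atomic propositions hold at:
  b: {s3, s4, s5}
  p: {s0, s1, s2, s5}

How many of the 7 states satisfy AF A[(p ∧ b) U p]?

4

Sat(p ∧ b) = {s5}
A[(p ∧ b) U p]: least fixpoint, start Z0 = Sat(p) = {s0, s1, s2, s5}, add states in Sat(p ∧ b) with every successor in Z. Already a fixed point.
Sat(A[(p ∧ b) U p]) = {s0, s1, s2, s5}
AF A[(p ∧ b) U p]: least fixpoint, start Z0 = {s0, s1, s2, s5}, add states with every successor in Z. Already a fixed point.
Sat(AF A[(p ∧ b) U p]) = {s0, s1, s2, s5}
|Sat(AF A[(p ∧ b) U p])| = |{s0, s1, s2, s5}| = 4.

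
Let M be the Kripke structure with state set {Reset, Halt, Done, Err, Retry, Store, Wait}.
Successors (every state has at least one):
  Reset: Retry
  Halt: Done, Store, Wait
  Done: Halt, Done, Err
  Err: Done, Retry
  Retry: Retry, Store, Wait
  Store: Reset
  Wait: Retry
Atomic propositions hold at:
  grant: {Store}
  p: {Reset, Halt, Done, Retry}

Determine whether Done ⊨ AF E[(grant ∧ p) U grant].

No

Sat(grant ∧ p) = ∅
E[(grant ∧ p) U grant]: least fixpoint, start Z0 = Sat(grant) = {Store}, add states in Sat(grant ∧ p) with some successor in Z. Already a fixed point.
Sat(E[(grant ∧ p) U grant]) = {Store}
AF E[(grant ∧ p) U grant]: least fixpoint, start Z0 = {Store}, add states with every successor in Z. Already a fixed point.
Sat(AF E[(grant ∧ p) U grant]) = {Store}
Done ∉ Sat(AF E[(grant ∧ p) U grant]) = {Store}, so the formula does not hold at Done.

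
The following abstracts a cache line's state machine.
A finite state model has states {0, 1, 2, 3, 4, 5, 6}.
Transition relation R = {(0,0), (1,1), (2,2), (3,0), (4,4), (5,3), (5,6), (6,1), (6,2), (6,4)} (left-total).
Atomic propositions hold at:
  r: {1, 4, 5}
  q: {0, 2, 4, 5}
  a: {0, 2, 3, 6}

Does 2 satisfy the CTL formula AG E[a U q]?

E[a U q]: least fixpoint, start Z0 = Sat(q) = {0, 2, 4, 5}, add states in Sat(a) with some successor in Z. Z1 = {0, 2, 3, 4, 5, 6}; fixed.
Sat(E[a U q]) = {0, 2, 3, 4, 5, 6}
AG E[a U q]: greatest fixpoint, start Z0 = {0, 2, 3, 4, 5, 6}, keep only states in Sat with every successor in Z. Z1 = {0, 2, 3, 4, 5}; Z2 = {0, 2, 3, 4}; fixed.
Sat(AG E[a U q]) = {0, 2, 3, 4}
2 ∈ Sat(AG E[a U q]) = {0, 2, 3, 4}, so the formula holds at 2.

Yes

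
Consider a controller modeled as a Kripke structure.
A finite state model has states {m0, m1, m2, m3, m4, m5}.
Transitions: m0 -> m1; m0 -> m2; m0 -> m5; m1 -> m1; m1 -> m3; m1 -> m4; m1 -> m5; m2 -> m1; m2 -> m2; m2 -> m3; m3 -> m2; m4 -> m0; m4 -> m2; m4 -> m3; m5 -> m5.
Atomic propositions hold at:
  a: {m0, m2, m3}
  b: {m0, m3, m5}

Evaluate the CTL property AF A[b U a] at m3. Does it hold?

A[b U a]: least fixpoint, start Z0 = Sat(a) = {m0, m2, m3}, add states in Sat(b) with every successor in Z. Already a fixed point.
Sat(A[b U a]) = {m0, m2, m3}
AF A[b U a]: least fixpoint, start Z0 = {m0, m2, m3}, add states with every successor in Z. Z1 = {m0, m2, m3, m4}; fixed.
Sat(AF A[b U a]) = {m0, m2, m3, m4}
m3 ∈ Sat(AF A[b U a]) = {m0, m2, m3, m4}, so the formula holds at m3.

Yes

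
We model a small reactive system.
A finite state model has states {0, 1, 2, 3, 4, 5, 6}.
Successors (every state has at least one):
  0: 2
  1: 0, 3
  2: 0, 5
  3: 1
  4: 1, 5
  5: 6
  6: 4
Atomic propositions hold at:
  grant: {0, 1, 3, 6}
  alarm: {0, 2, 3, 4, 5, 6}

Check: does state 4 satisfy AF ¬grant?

Yes

Sat(¬grant) = {2, 4, 5}
AF ¬grant: least fixpoint, start Z0 = {2, 4, 5}, add states with every successor in Z. Z1 = {0, 2, 4, 5, 6}; fixed.
Sat(AF ¬grant) = {0, 2, 4, 5, 6}
4 ∈ Sat(AF ¬grant) = {0, 2, 4, 5, 6}, so the formula holds at 4.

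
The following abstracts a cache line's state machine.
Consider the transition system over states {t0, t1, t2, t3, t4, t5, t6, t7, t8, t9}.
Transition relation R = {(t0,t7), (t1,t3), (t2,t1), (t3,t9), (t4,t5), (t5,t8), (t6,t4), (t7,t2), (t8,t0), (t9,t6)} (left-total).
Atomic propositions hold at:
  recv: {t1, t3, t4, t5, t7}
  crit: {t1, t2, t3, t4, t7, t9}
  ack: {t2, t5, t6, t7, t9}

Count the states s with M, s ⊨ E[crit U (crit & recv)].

Sat(crit & recv) = {t1, t3, t4, t7}
E[crit U (crit & recv)]: least fixpoint, start Z0 = Sat((crit & recv)) = {t1, t3, t4, t7}, add states in Sat(crit) with some successor in Z. Z1 = {t1, t2, t3, t4, t7}; fixed.
Sat(E[crit U (crit & recv)]) = {t1, t2, t3, t4, t7}
|Sat(E[crit U (crit & recv)])| = |{t1, t2, t3, t4, t7}| = 5.

5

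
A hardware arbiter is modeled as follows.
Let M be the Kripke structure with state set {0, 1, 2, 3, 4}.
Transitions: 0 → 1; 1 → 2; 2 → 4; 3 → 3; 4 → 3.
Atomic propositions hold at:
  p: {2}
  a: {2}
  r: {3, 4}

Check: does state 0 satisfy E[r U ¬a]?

Sat(¬a) = {0, 1, 3, 4}
E[r U ¬a]: least fixpoint, start Z0 = Sat(¬a) = {0, 1, 3, 4}, add states in Sat(r) with some successor in Z. Already a fixed point.
Sat(E[r U ¬a]) = {0, 1, 3, 4}
0 ∈ Sat(E[r U ¬a]) = {0, 1, 3, 4}, so the formula holds at 0.

Yes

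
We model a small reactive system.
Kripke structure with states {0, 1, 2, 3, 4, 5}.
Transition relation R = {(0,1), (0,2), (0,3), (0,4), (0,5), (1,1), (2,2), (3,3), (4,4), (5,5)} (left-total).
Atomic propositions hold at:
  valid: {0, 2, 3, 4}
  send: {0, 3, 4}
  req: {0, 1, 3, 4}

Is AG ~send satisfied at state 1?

Sat(~send) = {1, 2, 5}
AG ~send: greatest fixpoint, start Z0 = {1, 2, 5}, keep only states in Sat with every successor in Z. Already a fixed point.
Sat(AG ~send) = {1, 2, 5}
1 ∈ Sat(AG ~send) = {1, 2, 5}, so the formula holds at 1.

Yes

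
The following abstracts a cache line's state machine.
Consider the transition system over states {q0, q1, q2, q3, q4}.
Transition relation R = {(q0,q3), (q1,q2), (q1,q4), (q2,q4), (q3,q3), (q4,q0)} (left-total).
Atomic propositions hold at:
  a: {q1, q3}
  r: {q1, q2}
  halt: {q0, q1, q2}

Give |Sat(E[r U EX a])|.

2

Sat(EX a) = {s : some successor in {q1, q3}} = {q0, q3}
E[r U EX a]: least fixpoint, start Z0 = Sat(EX a) = {q0, q3}, add states in Sat(r) with some successor in Z. Already a fixed point.
Sat(E[r U EX a]) = {q0, q3}
|Sat(E[r U EX a])| = |{q0, q3}| = 2.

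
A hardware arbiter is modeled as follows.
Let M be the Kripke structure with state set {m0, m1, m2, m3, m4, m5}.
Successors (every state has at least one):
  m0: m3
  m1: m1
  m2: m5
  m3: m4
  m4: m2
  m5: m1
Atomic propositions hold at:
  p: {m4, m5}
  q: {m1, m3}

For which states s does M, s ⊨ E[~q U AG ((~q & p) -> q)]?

Sat(~q) = {m0, m2, m4, m5}
Sat(~q & p) = {m4, m5}
Sat((~q & p) -> q) = {m0, m1, m2, m3}
AG ((~q & p) -> q): greatest fixpoint, start Z0 = {m0, m1, m2, m3}, keep only states in Sat with every successor in Z. Z1 = {m0, m1}; Z2 = {m1}; fixed.
Sat(AG ((~q & p) -> q)) = {m1}
E[~q U AG ((~q & p) -> q)]: least fixpoint, start Z0 = Sat(AG ((~q & p) -> q)) = {m1}, add states in Sat(~q) with some successor in Z. Z1 = {m1, m5}; Z2 = {m1, m2, m5}; Z3 = {m1, m2, m4, m5}; fixed.
Sat(E[~q U AG ((~q & p) -> q)]) = {m1, m2, m4, m5}

{m1, m2, m4, m5}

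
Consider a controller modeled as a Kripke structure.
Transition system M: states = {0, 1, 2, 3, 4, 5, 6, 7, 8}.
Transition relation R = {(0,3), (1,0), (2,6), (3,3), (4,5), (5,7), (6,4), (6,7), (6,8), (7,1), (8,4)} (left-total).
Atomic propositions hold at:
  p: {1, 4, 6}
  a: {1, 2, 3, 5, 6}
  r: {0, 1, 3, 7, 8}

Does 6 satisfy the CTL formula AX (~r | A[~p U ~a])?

Sat(~r) = {2, 4, 5, 6}
Sat(~p) = {0, 2, 3, 5, 7, 8}
Sat(~a) = {0, 4, 7, 8}
A[~p U ~a]: least fixpoint, start Z0 = Sat(~a) = {0, 4, 7, 8}, add states in Sat(~p) with every successor in Z. Z1 = {0, 4, 5, 7, 8}; fixed.
Sat(A[~p U ~a]) = {0, 4, 5, 7, 8}
Sat(~r | A[~p U ~a]) = {0, 2, 4, 5, 6, 7, 8}
Sat(AX (~r | A[~p U ~a])) = {s : every successor in {0, 2, 4, 5, 6, 7, 8}} = {1, 2, 4, 5, 6, 8}
6 ∈ Sat(AX (~r | A[~p U ~a])) = {1, 2, 4, 5, 6, 8}, so the formula holds at 6.

Yes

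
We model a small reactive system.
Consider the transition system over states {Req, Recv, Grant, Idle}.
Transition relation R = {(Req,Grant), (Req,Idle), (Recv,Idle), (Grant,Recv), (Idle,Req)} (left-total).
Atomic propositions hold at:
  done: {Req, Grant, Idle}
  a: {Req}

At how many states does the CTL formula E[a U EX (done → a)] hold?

3

Sat(done → a) = {Req, Recv}
Sat(EX (done → a)) = {s : some successor in {Req, Recv}} = {Grant, Idle}
E[a U EX (done → a)]: least fixpoint, start Z0 = Sat(EX (done → a)) = {Grant, Idle}, add states in Sat(a) with some successor in Z. Z1 = {Req, Grant, Idle}; fixed.
Sat(E[a U EX (done → a)]) = {Req, Grant, Idle}
|Sat(E[a U EX (done → a)])| = |{Req, Grant, Idle}| = 3.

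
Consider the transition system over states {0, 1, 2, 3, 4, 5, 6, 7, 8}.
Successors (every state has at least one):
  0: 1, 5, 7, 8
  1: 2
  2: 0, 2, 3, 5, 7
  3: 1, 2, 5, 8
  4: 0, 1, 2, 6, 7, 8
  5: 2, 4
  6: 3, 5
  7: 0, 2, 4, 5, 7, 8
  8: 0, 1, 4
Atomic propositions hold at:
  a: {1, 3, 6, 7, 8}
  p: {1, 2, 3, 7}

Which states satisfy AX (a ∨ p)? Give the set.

Sat(a ∨ p) = {1, 2, 3, 6, 7, 8}
Sat(AX (a ∨ p)) = {s : every successor in {1, 2, 3, 6, 7, 8}} = {1}

{1}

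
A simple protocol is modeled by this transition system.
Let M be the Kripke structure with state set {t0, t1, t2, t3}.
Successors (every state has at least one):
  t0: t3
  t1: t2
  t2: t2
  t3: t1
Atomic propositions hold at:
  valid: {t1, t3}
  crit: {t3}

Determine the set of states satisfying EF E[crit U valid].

E[crit U valid]: least fixpoint, start Z0 = Sat(valid) = {t1, t3}, add states in Sat(crit) with some successor in Z. Already a fixed point.
Sat(E[crit U valid]) = {t1, t3}
EF E[crit U valid]: least fixpoint, start Z0 = {t1, t3}, add states with some successor in Z. Z1 = {t0, t1, t3}; fixed.
Sat(EF E[crit U valid]) = {t0, t1, t3}

{t0, t1, t3}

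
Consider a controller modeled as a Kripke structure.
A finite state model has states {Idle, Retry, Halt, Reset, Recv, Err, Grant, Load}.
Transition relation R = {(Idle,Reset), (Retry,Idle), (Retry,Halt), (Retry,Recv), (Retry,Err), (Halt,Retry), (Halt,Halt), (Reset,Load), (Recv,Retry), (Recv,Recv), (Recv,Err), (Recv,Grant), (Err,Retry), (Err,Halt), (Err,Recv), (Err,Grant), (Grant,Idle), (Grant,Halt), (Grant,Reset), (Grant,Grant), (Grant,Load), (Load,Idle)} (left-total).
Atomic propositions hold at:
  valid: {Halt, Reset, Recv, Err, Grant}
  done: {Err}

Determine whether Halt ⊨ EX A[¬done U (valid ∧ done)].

Sat(¬done) = {Idle, Retry, Halt, Reset, Recv, Grant, Load}
Sat(valid ∧ done) = {Err}
A[¬done U (valid ∧ done)]: least fixpoint, start Z0 = Sat((valid ∧ done)) = {Err}, add states in Sat(¬done) with every successor in Z. Already a fixed point.
Sat(A[¬done U (valid ∧ done)]) = {Err}
Sat(EX A[¬done U (valid ∧ done)]) = {s : some successor in {Err}} = {Retry, Recv}
Halt ∉ Sat(EX A[¬done U (valid ∧ done)]) = {Retry, Recv}, so the formula does not hold at Halt.

No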